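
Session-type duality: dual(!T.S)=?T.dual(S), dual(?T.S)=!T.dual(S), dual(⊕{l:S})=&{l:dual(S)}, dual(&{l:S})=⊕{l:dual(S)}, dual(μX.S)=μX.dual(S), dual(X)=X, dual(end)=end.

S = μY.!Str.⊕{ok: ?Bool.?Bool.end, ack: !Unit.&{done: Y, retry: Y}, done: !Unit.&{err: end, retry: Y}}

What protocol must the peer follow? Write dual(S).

μY → μY  (rec unchanged)
  !Str → ?Str
    ⊕{ok,ack,done} → &{ok,ack,done}  (select→offer)
      case ok:
        ?Bool → !Bool
          ?Bool → !Bool
            dual(end) = end
      case ack:
        !Unit → ?Unit
          &{done,retry} → ⊕{done,retry}  (&→⊕)
            case done:
              dual(Y) = Y
            case retry:
              dual(Y) = Y
      case done:
        !Unit → ?Unit
          &{err,retry} → ⊕{err,retry}  (&→⊕)
            case err:
              dual(end) = end
            case retry:
              dual(Y) = Y

μY.?Str.&{ok: !Bool.!Bool.end, ack: ?Unit.⊕{done: Y, retry: Y}, done: ?Unit.⊕{err: end, retry: Y}}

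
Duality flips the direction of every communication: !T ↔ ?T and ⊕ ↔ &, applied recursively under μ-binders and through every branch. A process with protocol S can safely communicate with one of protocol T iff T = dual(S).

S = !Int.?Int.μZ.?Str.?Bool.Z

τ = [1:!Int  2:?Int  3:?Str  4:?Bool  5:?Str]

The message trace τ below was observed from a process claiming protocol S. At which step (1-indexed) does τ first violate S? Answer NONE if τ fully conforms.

@1 !Int  match  cont: ?Int.μZ.…
@2 ?Int  match  cont: μZ.…
@3 ?Str  match  cont: ?Bool.μZ.…
@4 ?Bool  match  cont: μZ.…
@5 ?Str  match  cont: ?Bool.μZ.…
all 5 steps conform

NONE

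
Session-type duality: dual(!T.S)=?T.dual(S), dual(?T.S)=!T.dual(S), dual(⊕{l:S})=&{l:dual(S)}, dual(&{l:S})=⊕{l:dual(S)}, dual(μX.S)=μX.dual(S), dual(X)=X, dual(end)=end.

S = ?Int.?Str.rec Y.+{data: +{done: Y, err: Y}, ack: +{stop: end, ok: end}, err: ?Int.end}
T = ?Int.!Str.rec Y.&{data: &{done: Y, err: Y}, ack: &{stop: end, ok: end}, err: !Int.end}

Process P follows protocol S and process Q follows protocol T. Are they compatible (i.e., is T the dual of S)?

NO

?Int vs ?Int  ✗ same direction on both sides — not dual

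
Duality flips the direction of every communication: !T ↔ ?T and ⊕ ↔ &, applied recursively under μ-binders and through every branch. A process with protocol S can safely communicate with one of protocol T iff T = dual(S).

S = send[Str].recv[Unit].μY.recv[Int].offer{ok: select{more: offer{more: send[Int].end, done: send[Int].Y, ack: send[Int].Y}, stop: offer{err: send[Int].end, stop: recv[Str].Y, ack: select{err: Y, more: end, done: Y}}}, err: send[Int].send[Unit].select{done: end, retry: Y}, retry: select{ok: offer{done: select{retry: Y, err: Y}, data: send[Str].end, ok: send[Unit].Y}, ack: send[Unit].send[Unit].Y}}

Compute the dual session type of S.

send[Str] ↦ recv[Str]
  recv[Unit] ↦ send[Unit]
    μY ↦ μY  (binder kept)
      recv[Int] ↦ send[Int]
        offer{ok,err,retry} ↦ select{ok,err,retry}  (offer→select)
          • ok:
            select{more,stop} ↦ offer{more,stop}  (internal→external)
              • more:
                offer{more,done,ack} ↦ select{more,done,ack}  (offer→select)
                  • more:
                    send[Int] ↦ recv[Int]
                      end ↦ end
                  • done:
                    send[Int] ↦ recv[Int]
                      Y ↦ Y
                  • ack:
                    send[Int] ↦ recv[Int]
                      Y ↦ Y
              • stop:
                offer{err,stop,ack} ↦ select{err,stop,ack}  (offer→select)
                  • err:
                    send[Int] ↦ recv[Int]
                      end ↦ end
                  • stop:
                    recv[Str] ↦ send[Str]
                      Y ↦ Y
                  • ack:
                    select{err,more,done} ↦ offer{err,more,done}  (internal→external)
                      • err:
                        Y ↦ Y
                      • more:
                        end ↦ end
                      • done:
                        Y ↦ Y
          • err:
            send[Int] ↦ recv[Int]
              send[Unit] ↦ recv[Unit]
                select{done,retry} ↦ offer{done,retry}  (internal→external)
                  • done:
                    end ↦ end
                  • retry:
                    Y ↦ Y
          • retry:
            select{ok,ack} ↦ offer{ok,ack}  (internal→external)
              • ok:
                offer{done,data,ok} ↦ select{done,data,ok}  (offer→select)
                  • done:
                    select{retry,err} ↦ offer{retry,err}  (internal→external)
                      • retry:
                        Y ↦ Y
                      • err:
                        Y ↦ Y
                  • data:
                    send[Str] ↦ recv[Str]
                      end ↦ end
                  • ok:
                    send[Unit] ↦ recv[Unit]
                      Y ↦ Y
              • ack:
                send[Unit] ↦ recv[Unit]
                  send[Unit] ↦ recv[Unit]
                    Y ↦ Y

recv[Str].send[Unit].μY.send[Int].select{ok: offer{more: select{more: recv[Int].end, done: recv[Int].Y, ack: recv[Int].Y}, stop: select{err: recv[Int].end, stop: send[Str].Y, ack: offer{err: Y, more: end, done: Y}}}, err: recv[Int].recv[Unit].offer{done: end, retry: Y}, retry: offer{ok: select{done: offer{retry: Y, err: Y}, data: recv[Str].end, ok: recv[Unit].Y}, ack: recv[Unit].recv[Unit].Y}}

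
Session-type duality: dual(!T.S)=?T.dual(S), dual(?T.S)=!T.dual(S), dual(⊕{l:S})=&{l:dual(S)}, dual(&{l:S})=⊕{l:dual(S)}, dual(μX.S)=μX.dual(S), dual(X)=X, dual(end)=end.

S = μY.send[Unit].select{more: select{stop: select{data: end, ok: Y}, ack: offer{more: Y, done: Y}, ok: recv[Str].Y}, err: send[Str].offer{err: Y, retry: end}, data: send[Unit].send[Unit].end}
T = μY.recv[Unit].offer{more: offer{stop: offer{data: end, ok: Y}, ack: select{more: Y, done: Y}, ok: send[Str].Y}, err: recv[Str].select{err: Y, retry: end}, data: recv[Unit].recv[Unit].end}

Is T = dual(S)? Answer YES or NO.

YES

μY ‖ μY  match (μ self-dual)
  send[Unit] ‖ recv[Unit]  match
    select{more,err,data} ‖ offer{more,err,data}  match label sets agree
      [more]
        select{stop,ack,ok} ‖ offer{stop,ack,ok}  match label sets agree
          [stop]
            select{data,ok} ‖ offer{data,ok}  match label sets agree
              [data]
                end ‖ end  match
              [ok]
                Y ‖ Y  match
          [ack]
            offer{more,done} ‖ select{more,done}  match label sets agree
              [more]
                Y ‖ Y  match
              [done]
                Y ‖ Y  match
          [ok]
            recv[Str] ‖ send[Str]  match
              Y ‖ Y  match
      [err]
        send[Str] ‖ recv[Str]  match
          offer{err,retry} ‖ select{err,retry}  match label sets agree
            [err]
              Y ‖ Y  match
            [retry]
              end ‖ end  match
      [data]
        send[Unit] ‖ recv[Unit]  match
          send[Unit] ‖ recv[Unit]  match
            end ‖ end  match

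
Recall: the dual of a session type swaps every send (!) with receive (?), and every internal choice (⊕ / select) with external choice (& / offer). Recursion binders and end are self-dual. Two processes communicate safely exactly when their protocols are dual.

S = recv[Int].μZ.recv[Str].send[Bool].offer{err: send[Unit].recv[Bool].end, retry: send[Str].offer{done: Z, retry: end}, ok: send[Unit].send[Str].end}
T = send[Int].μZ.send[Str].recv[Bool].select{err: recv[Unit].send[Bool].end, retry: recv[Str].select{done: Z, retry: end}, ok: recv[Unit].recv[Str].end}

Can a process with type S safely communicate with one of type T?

YES

recv[Int] vs send[Int]  ok
  μZ vs μZ  ok (binder kept)
    recv[Str] vs send[Str]  ok
      send[Bool] vs recv[Bool]  ok
        offer{err,retry,ok} vs select{err,retry,ok}  ok labels match
          [err]
            send[Unit] vs recv[Unit]  ok
              recv[Bool] vs send[Bool]  ok
                end vs end  ok
          [retry]
            send[Str] vs recv[Str]  ok
              offer{done,retry} vs select{done,retry}  ok labels match
                [done]
                  Z vs Z  ok
                [retry]
                  end vs end  ok
          [ok]
            send[Unit] vs recv[Unit]  ok
              send[Str] vs recv[Str]  ok
                end vs end  ok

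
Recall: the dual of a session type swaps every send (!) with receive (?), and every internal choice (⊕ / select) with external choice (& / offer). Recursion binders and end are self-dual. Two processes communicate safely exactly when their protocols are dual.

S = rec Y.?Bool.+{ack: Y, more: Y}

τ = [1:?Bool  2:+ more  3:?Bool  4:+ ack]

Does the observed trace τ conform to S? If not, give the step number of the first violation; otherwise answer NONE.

NONE

[1] ?Bool  ✓  state: +{ack: rec Y.…, more: rec Y.…}
[2] + more  ✓  state: rec Y.…
[3] ?Bool  ✓  state: +{ack: rec Y.…, more: rec Y.…}
[4] + ack  ✓  state: rec Y.…
all 4 steps conform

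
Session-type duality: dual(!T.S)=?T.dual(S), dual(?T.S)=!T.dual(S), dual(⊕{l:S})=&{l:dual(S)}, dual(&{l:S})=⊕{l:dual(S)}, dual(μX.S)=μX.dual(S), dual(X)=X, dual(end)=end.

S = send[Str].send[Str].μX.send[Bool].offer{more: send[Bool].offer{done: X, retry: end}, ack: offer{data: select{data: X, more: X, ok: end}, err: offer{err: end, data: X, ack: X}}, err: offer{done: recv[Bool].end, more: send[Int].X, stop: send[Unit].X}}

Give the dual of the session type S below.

send[Str] = recv[Str]
  send[Str] = recv[Str]
    μX = μX  (rec unchanged)
      send[Bool] = recv[Bool]
        offer{more,ack,err} = select{more,ack,err}  (&→⊕)
          [more]
            send[Bool] = recv[Bool]
              offer{done,retry} = select{done,retry}  (&→⊕)
                [done]
                  X ↦ X
                [retry]
                  end ↦ end
          [ack]
            offer{data,err} = select{data,err}  (&→⊕)
              [data]
                select{data,more,ok} = offer{data,more,ok}  (internal→external)
                  [data]
                    X ↦ X
                  [more]
                    X ↦ X
                  [ok]
                    end ↦ end
              [err]
                offer{err,data,ack} = select{err,data,ack}  (&→⊕)
                  [err]
                    end ↦ end
                  [data]
                    X ↦ X
                  [ack]
                    X ↦ X
          [err]
            offer{done,more,stop} = select{done,more,stop}  (&→⊕)
              [done]
                recv[Bool] = send[Bool]
                  end ↦ end
              [more]
                send[Int] = recv[Int]
                  X ↦ X
              [stop]
                send[Unit] = recv[Unit]
                  X ↦ X

recv[Str].recv[Str].μX.recv[Bool].select{more: recv[Bool].select{done: X, retry: end}, ack: select{data: offer{data: X, more: X, ok: end}, err: select{err: end, data: X, ack: X}}, err: select{done: send[Bool].end, more: recv[Int].X, stop: recv[Unit].X}}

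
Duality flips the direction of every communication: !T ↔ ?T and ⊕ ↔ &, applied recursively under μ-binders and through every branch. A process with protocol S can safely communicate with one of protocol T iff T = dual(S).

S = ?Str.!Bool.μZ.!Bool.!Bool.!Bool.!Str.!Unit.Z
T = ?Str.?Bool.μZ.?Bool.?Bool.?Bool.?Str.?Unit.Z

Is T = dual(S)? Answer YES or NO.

NO

?Str ‖ ?Str  ✗ same direction on both sides — not dual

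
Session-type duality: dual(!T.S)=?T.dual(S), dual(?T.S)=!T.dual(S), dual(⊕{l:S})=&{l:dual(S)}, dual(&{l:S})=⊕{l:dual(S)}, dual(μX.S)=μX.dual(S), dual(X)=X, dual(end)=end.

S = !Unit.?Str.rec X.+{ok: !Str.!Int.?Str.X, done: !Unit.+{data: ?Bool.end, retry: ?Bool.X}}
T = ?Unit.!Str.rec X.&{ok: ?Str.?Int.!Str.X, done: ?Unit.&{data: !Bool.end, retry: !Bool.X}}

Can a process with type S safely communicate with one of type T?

YES

!Unit vs ?Unit  ✓
  ?Str vs !Str  ✓
    rec X vs rec X  ✓ (μ self-dual)
      +{ok,done} vs &{ok,done}  ✓ labels match
        case ok:
          !Str vs ?Str  ✓
            !Int vs ?Int  ✓
              ?Str vs !Str  ✓
                X vs X  ✓
        case done:
          !Unit vs ?Unit  ✓
            +{data,retry} vs &{data,retry}  ✓ labels match
              case data:
                ?Bool vs !Bool  ✓
                  end vs end  ✓
              case retry:
                ?Bool vs !Bool  ✓
                  X vs X  ✓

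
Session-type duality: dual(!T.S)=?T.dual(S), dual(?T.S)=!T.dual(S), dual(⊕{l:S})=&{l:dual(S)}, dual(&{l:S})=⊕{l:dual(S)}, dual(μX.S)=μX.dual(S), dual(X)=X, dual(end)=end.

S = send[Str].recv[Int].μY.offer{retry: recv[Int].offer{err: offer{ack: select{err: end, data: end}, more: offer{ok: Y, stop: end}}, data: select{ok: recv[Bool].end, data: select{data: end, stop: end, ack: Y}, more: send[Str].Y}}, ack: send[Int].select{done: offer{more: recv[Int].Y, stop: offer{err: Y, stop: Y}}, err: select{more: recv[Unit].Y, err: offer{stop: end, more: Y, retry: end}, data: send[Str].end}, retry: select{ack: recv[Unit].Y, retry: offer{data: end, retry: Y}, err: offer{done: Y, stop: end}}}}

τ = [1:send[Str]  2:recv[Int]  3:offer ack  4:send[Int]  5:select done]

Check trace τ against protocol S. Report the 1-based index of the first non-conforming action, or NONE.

NONE

[1] send[Str]  ✓  state: recv[Int].μY.…
[2] recv[Int]  ✓  state: μY.…
[3] offer ack  ✓  state: send[Int].select{done: offer{more: recv[Int].μY.…, stop: offer{err: μY.…, stop: μY.…}}, err: select{more: recv[Unit].μY.…, err: offer{stop: end, more: μY.…, retry: end}, data: send[Str].end}, retry: select{ack: recv[Unit].μY.…, retry: offer{data: end, retry: μY.…}, err: offer{done: μY.…, stop: end}}}
[4] send[Int]  ✓  state: select{done: offer{more: recv[Int].μY.…, stop: offer{err: μY.…, stop: μY.…}}, err: select{more: recv[Unit].μY.…, err: offer{stop: end, more: μY.…, retry: end}, data: send[Str].end}, retry: select{ack: recv[Unit].μY.…, retry: offer{data: end, retry: μY.…}, err: offer{done: μY.…, stop: end}}}
[5] select done  ✓  state: offer{more: recv[Int].μY.…, stop: offer{err: μY.…, stop: μY.…}}
τ conforms to S (length 5)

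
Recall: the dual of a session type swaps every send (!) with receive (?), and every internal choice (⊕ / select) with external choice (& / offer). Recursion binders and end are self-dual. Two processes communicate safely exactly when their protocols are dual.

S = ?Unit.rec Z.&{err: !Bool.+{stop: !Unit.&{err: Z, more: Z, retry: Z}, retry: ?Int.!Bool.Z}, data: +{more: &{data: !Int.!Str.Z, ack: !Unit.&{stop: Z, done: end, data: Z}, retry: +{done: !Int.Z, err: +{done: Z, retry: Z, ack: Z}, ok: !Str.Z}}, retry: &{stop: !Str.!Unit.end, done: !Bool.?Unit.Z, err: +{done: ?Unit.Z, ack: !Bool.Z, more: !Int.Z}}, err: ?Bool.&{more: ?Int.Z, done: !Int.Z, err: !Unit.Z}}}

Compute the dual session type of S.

!Unit.rec Z.+{err: ?Bool.&{stop: ?Unit.+{err: Z, more: Z, retry: Z}, retry: !Int.?Bool.Z}, data: &{more: +{data: ?Int.?Str.Z, ack: ?Unit.+{stop: Z, done: end, data: Z}, retry: &{done: ?Int.Z, err: &{done: Z, retry: Z, ack: Z}, ok: ?Str.Z}}, retry: +{stop: ?Str.?Unit.end, done: ?Bool.!Unit.Z, err: &{done: !Unit.Z, ack: ?Bool.Z, more: ?Int.Z}}, err: !Bool.+{more: !Int.Z, done: ?Int.Z, err: ?Unit.Z}}}

?Unit = !Unit
  rec Z = rec Z  (binder kept)
    &{err,data} = +{err,data}  (offer→select)
      • err:
        !Bool = ?Bool
          +{stop,retry} = &{stop,retry}  (internal→external)
            • stop:
              !Unit = ?Unit
                &{err,more,retry} = +{err,more,retry}  (offer→select)
                  • err:
                    Z ↦ Z
                  • more:
                    Z ↦ Z
                  • retry:
                    Z ↦ Z
            • retry:
              ?Int = !Int
                !Bool = ?Bool
                  Z ↦ Z
      • data:
        +{more,retry,err} = &{more,retry,err}  (internal→external)
          • more:
            &{data,ack,retry} = +{data,ack,retry}  (offer→select)
              • data:
                !Int = ?Int
                  !Str = ?Str
                    Z ↦ Z
              • ack:
                !Unit = ?Unit
                  &{stop,done,data} = +{stop,done,data}  (offer→select)
                    • stop:
                      Z ↦ Z
                    • done:
                      end ↦ end
                    • data:
                      Z ↦ Z
              • retry:
                +{done,err,ok} = &{done,err,ok}  (internal→external)
                  • done:
                    !Int = ?Int
                      Z ↦ Z
                  • err:
                    +{done,retry,ack} = &{done,retry,ack}  (internal→external)
                      • done:
                        Z ↦ Z
                      • retry:
                        Z ↦ Z
                      • ack:
                        Z ↦ Z
                  • ok:
                    !Str = ?Str
                      Z ↦ Z
          • retry:
            &{stop,done,err} = +{stop,done,err}  (offer→select)
              • stop:
                !Str = ?Str
                  !Unit = ?Unit
                    end ↦ end
              • done:
                !Bool = ?Bool
                  ?Unit = !Unit
                    Z ↦ Z
              • err:
                +{done,ack,more} = &{done,ack,more}  (internal→external)
                  • done:
                    ?Unit = !Unit
                      Z ↦ Z
                  • ack:
                    !Bool = ?Bool
                      Z ↦ Z
                  • more:
                    !Int = ?Int
                      Z ↦ Z
          • err:
            ?Bool = !Bool
              &{more,done,err} = +{more,done,err}  (offer→select)
                • more:
                  ?Int = !Int
                    Z ↦ Z
                • done:
                  !Int = ?Int
                    Z ↦ Z
                • err:
                  !Unit = ?Unit
                    Z ↦ Z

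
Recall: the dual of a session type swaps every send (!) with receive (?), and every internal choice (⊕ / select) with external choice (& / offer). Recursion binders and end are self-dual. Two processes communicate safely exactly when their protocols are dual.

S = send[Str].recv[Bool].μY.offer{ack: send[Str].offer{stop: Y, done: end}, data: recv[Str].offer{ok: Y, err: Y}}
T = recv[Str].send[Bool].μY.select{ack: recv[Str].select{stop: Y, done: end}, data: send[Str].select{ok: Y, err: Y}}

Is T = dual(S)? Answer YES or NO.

send[Str] vs recv[Str]  ok
  recv[Bool] vs send[Bool]  ok
    μY vs μY  ok (binder kept)
      offer{ack,data} vs select{ack,data}  ok label sets agree
        • ack:
          send[Str] vs recv[Str]  ok
            offer{stop,done} vs select{stop,done}  ok label sets agree
              • stop:
                Y vs Y  ok
              • done:
                end vs end  ok
        • data:
          recv[Str] vs send[Str]  ok
            offer{ok,err} vs select{ok,err}  ok label sets agree
              • ok:
                Y vs Y  ok
              • err:
                Y vs Y  ok

YES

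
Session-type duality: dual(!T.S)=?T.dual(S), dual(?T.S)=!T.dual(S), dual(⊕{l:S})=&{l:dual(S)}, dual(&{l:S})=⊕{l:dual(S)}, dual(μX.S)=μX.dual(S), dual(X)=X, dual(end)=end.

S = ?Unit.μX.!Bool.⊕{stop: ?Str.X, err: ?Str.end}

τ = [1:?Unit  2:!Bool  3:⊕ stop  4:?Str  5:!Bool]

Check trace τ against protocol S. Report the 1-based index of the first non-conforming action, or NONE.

[1] ?Unit  ✓  cont: μX.…
[2] !Bool  ✓  cont: ⊕{stop: ?Str.μX.…, err: ?Str.end}
[3] ⊕ stop  ✓  cont: ?Str.μX.…
[4] ?Str  ✓  cont: μX.…
[5] !Bool  ✓  cont: ⊕{stop: ?Str.μX.…, err: ?Str.end}
trace exhausted — no violation

NONE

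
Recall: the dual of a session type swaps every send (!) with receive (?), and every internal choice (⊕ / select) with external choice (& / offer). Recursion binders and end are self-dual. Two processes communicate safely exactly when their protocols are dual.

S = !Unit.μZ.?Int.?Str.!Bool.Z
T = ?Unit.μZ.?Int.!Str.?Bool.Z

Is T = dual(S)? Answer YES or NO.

NO

!Unit ‖ ?Unit  match
  μZ ‖ μZ  match (binder kept)
    ?Int ‖ ?Int  ✗ same direction on both sides — not dual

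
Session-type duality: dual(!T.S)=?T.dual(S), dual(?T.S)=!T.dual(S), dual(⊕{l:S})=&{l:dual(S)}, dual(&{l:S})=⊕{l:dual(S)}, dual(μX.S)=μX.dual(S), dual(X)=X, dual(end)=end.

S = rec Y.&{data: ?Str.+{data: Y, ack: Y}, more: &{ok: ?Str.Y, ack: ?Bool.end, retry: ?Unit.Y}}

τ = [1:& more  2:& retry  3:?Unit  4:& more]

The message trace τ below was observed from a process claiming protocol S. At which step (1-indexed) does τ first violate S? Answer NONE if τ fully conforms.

@1 & more  ok  state: &{ok: ?Str.rec Y.…, ack: ?Bool.end, retry: ?Unit.rec Y.…}
@2 & retry  ok  state: ?Unit.rec Y.…
@3 ?Unit  ok  state: rec Y.…
@4 & more  ok  state: &{ok: ?Str.rec Y.…, ack: ?Bool.end, retry: ?Unit.rec Y.…}
trace exhausted — no violation

NONE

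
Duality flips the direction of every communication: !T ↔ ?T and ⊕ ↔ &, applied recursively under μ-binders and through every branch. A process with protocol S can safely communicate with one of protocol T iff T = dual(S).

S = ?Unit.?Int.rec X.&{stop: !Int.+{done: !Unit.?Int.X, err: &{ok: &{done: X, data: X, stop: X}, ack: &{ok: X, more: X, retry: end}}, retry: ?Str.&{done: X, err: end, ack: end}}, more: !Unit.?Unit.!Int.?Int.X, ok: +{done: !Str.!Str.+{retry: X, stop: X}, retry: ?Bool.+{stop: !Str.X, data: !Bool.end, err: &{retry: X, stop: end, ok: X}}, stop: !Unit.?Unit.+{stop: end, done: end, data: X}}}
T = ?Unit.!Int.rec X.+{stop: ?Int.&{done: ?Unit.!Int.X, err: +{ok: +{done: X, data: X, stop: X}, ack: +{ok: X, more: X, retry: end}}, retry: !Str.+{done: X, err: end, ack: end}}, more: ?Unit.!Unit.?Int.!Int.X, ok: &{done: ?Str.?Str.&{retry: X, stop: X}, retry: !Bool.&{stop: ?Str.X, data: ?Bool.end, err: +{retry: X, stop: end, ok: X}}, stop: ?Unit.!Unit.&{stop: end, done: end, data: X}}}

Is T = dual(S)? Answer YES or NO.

?Unit ‖ ?Unit  ✗ same direction on both sides — not dual

NO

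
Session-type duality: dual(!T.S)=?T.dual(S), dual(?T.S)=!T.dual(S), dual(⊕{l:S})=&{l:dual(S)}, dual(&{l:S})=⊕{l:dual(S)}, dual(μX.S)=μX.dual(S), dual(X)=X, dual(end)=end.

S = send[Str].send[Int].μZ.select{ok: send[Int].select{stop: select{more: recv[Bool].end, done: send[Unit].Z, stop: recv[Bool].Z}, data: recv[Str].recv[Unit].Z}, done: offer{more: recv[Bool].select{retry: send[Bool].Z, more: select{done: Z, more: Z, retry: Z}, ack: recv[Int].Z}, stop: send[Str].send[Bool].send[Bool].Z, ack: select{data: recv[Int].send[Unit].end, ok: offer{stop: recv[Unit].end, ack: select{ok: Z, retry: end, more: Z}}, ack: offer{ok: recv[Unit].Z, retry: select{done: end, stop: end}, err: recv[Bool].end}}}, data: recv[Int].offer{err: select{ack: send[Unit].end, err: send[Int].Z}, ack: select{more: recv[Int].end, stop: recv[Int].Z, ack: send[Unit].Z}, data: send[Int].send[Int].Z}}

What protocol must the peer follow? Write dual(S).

recv[Str].recv[Int].μZ.offer{ok: recv[Int].offer{stop: offer{more: send[Bool].end, done: recv[Unit].Z, stop: send[Bool].Z}, data: send[Str].send[Unit].Z}, done: select{more: send[Bool].offer{retry: recv[Bool].Z, more: offer{done: Z, more: Z, retry: Z}, ack: send[Int].Z}, stop: recv[Str].recv[Bool].recv[Bool].Z, ack: offer{data: send[Int].recv[Unit].end, ok: select{stop: send[Unit].end, ack: offer{ok: Z, retry: end, more: Z}}, ack: select{ok: send[Unit].Z, retry: offer{done: end, stop: end}, err: send[Bool].end}}}, data: send[Int].select{err: offer{ack: recv[Unit].end, err: recv[Int].Z}, ack: offer{more: send[Int].end, stop: send[Int].Z, ack: recv[Unit].Z}, data: recv[Int].recv[Int].Z}}

send[Str] ↦ recv[Str]
  send[Int] ↦ recv[Int]
    μZ ↦ μZ  (binder kept)
      select{ok,done,data} ↦ offer{ok,done,data}  (select→offer)
        [ok]
          send[Int] ↦ recv[Int]
            select{stop,data} ↦ offer{stop,data}  (select→offer)
              [stop]
                select{more,done,stop} ↦ offer{more,done,stop}  (select→offer)
                  [more]
                    recv[Bool] ↦ send[Bool]
                      dual(end) = end
                  [done]
                    send[Unit] ↦ recv[Unit]
                      dual(Z) = Z
                  [stop]
                    recv[Bool] ↦ send[Bool]
                      dual(Z) = Z
              [data]
                recv[Str] ↦ send[Str]
                  recv[Unit] ↦ send[Unit]
                    dual(Z) = Z
        [done]
          offer{more,stop,ack} ↦ select{more,stop,ack}  (offer→select)
            [more]
              recv[Bool] ↦ send[Bool]
                select{retry,more,ack} ↦ offer{retry,more,ack}  (select→offer)
                  [retry]
                    send[Bool] ↦ recv[Bool]
                      dual(Z) = Z
                  [more]
                    select{done,more,retry} ↦ offer{done,more,retry}  (select→offer)
                      [done]
                        dual(Z) = Z
                      [more]
                        dual(Z) = Z
                      [retry]
                        dual(Z) = Z
                  [ack]
                    recv[Int] ↦ send[Int]
                      dual(Z) = Z
            [stop]
              send[Str] ↦ recv[Str]
                send[Bool] ↦ recv[Bool]
                  send[Bool] ↦ recv[Bool]
                    dual(Z) = Z
            [ack]
              select{data,ok,ack} ↦ offer{data,ok,ack}  (select→offer)
                [data]
                  recv[Int] ↦ send[Int]
                    send[Unit] ↦ recv[Unit]
                      dual(end) = end
                [ok]
                  offer{stop,ack} ↦ select{stop,ack}  (offer→select)
                    [stop]
                      recv[Unit] ↦ send[Unit]
                        dual(end) = end
                    [ack]
                      select{ok,retry,more} ↦ offer{ok,retry,more}  (select→offer)
                        [ok]
                          dual(Z) = Z
                        [retry]
                          dual(end) = end
                        [more]
                          dual(Z) = Z
                [ack]
                  offer{ok,retry,err} ↦ select{ok,retry,err}  (offer→select)
                    [ok]
                      recv[Unit] ↦ send[Unit]
                        dual(Z) = Z
                    [retry]
                      select{done,stop} ↦ offer{done,stop}  (select→offer)
                        [done]
                          dual(end) = end
                        [stop]
                          dual(end) = end
                    [err]
                      recv[Bool] ↦ send[Bool]
                        dual(end) = end
        [data]
          recv[Int] ↦ send[Int]
            offer{err,ack,data} ↦ select{err,ack,data}  (offer→select)
              [err]
                select{ack,err} ↦ offer{ack,err}  (select→offer)
                  [ack]
                    send[Unit] ↦ recv[Unit]
                      dual(end) = end
                  [err]
                    send[Int] ↦ recv[Int]
                      dual(Z) = Z
              [ack]
                select{more,stop,ack} ↦ offer{more,stop,ack}  (select→offer)
                  [more]
                    recv[Int] ↦ send[Int]
                      dual(end) = end
                  [stop]
                    recv[Int] ↦ send[Int]
                      dual(Z) = Z
                  [ack]
                    send[Unit] ↦ recv[Unit]
                      dual(Z) = Z
              [data]
                send[Int] ↦ recv[Int]
                  send[Int] ↦ recv[Int]
                    dual(Z) = Z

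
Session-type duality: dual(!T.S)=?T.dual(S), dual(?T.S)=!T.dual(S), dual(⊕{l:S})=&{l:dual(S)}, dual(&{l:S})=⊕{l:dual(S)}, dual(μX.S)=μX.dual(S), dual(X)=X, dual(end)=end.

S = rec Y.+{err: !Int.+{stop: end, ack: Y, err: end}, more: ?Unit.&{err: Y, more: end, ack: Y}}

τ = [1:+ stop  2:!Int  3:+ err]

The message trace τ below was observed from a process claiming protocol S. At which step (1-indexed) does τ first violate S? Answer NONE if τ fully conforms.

1

[1] got + stop, protocol expects + err or + more  ✗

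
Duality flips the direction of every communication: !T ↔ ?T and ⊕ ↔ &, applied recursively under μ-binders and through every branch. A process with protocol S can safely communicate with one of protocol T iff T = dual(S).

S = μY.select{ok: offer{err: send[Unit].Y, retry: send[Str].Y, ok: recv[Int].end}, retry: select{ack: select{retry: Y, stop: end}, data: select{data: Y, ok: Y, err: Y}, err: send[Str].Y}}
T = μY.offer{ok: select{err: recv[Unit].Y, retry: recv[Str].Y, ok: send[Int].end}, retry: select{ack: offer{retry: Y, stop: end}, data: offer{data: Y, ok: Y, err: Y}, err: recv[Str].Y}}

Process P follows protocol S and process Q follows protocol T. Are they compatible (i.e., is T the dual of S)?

NO

μY vs μY  ok (binder kept)
  select{ok,retry} vs offer{ok,retry}  ok label sets agree
    [ok]
      offer{err,retry,ok} vs select{err,retry,ok}  ok label sets agree
        [err]
          send[Unit] vs recv[Unit]  ok
            Y vs Y  ok
        [retry]
          send[Str] vs recv[Str]  ok
            Y vs Y  ok
        [ok]
          recv[Int] vs send[Int]  ok
            end vs end  ok
    [retry]
      select{ack,data,err} vs select{ack,data,err}  ✗ choice polarity not flipped — not dual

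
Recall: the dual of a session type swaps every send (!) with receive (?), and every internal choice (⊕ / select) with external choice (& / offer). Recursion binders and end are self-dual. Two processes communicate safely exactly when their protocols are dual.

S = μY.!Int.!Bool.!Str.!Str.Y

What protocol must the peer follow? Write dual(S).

μY = μY  (binder kept)
  !Int = ?Int
    !Bool = ?Bool
      !Str = ?Str
        !Str = ?Str
          Y ↦ Y

μY.?Int.?Bool.?Str.?Str.Y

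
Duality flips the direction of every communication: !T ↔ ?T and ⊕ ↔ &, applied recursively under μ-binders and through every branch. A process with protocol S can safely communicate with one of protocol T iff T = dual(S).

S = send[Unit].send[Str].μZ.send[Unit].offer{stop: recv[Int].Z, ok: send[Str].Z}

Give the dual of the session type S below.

send[Unit] → recv[Unit]
  send[Str] → recv[Str]
    μZ → μZ  (binder kept)
      send[Unit] → recv[Unit]
        offer{stop,ok} → select{stop,ok}  (external→internal)
          • stop:
            recv[Int] → send[Int]
              Z ↦ Z
          • ok:
            send[Str] → recv[Str]
              Z ↦ Z

recv[Unit].recv[Str].μZ.recv[Unit].select{stop: send[Int].Z, ok: recv[Str].Z}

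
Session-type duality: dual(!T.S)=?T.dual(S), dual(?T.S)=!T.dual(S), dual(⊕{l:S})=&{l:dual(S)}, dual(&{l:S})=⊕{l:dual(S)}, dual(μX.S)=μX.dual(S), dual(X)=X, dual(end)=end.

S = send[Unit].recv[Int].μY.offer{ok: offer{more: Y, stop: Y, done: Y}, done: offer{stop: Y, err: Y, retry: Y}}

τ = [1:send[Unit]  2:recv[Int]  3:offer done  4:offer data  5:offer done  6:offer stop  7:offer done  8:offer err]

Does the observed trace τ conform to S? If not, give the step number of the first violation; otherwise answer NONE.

4

@1 send[Unit]  match  residual = recv[Int].μY.…
@2 recv[Int]  match  residual = μY.…
@3 offer done  match  residual = offer{stop: μY.…, err: μY.…, retry: μY.…}
@4 got offer data, protocol expects offer stop or offer err or offer retry  ✗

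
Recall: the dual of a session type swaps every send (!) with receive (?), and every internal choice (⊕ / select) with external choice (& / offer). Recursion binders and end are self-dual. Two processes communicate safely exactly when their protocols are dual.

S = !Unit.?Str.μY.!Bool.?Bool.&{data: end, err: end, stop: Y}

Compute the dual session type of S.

!Unit = ?Unit
  ?Str = !Str
    μY = μY  (binder kept)
      !Bool = ?Bool
        ?Bool = !Bool
          &{data,err,stop} = ⊕{data,err,stop}  (&→⊕)
            [data]
              dual(end) = end
            [err]
              dual(end) = end
            [stop]
              dual(Y) = Y

?Unit.!Str.μY.?Bool.!Bool.⊕{data: end, err: end, stop: Y}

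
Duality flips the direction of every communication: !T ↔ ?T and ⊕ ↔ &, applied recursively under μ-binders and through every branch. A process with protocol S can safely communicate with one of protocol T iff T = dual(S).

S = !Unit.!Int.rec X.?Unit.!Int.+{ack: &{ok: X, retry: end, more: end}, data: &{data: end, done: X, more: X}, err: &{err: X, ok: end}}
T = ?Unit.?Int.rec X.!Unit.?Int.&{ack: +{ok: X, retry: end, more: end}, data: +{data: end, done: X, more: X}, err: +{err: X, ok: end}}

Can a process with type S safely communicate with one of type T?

YES

!Unit ‖ ?Unit  match
  !Int ‖ ?Int  match
    rec X ‖ rec X  match (μ self-dual)
      ?Unit ‖ !Unit  match
        !Int ‖ ?Int  match
          +{ack,data,err} ‖ &{ack,data,err}  match labels match
            • ack:
              &{ok,retry,more} ‖ +{ok,retry,more}  match labels match
                • ok:
                  X ‖ X  match
                • retry:
                  end ‖ end  match
                • more:
                  end ‖ end  match
            • data:
              &{data,done,more} ‖ +{data,done,more}  match labels match
                • data:
                  end ‖ end  match
                • done:
                  X ‖ X  match
                • more:
                  X ‖ X  match
            • err:
              &{err,ok} ‖ +{err,ok}  match labels match
                • err:
                  X ‖ X  match
                • ok:
                  end ‖ end  match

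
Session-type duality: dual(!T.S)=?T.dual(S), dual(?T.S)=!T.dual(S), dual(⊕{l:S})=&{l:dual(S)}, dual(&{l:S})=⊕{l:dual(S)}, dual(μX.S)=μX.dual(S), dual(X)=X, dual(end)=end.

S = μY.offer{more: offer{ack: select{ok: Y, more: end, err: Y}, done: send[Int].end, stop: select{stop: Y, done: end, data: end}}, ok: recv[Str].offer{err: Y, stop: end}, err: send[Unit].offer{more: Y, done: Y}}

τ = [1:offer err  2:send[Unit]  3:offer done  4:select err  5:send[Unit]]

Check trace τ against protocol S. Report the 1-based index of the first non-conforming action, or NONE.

4

@1 offer err  ok  cont: send[Unit].offer{more: μY.…, done: μY.…}
@2 send[Unit]  ok  cont: offer{more: μY.…, done: μY.…}
@3 offer done  ok  cont: μY.…
@4 got select err, protocol expects offer more or offer ok or offer err  ✗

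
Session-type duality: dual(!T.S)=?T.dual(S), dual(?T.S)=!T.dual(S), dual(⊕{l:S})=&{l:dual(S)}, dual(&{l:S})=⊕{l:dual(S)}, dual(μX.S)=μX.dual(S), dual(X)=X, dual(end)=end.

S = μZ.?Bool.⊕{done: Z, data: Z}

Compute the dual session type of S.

μZ = μZ  (μ self-dual)
  ?Bool = !Bool
    ⊕{done,data} = &{done,data}  (⊕→&)
      case done:
        Z ↦ Z
      case data:
        Z ↦ Z

μZ.!Bool.&{done: Z, data: Z}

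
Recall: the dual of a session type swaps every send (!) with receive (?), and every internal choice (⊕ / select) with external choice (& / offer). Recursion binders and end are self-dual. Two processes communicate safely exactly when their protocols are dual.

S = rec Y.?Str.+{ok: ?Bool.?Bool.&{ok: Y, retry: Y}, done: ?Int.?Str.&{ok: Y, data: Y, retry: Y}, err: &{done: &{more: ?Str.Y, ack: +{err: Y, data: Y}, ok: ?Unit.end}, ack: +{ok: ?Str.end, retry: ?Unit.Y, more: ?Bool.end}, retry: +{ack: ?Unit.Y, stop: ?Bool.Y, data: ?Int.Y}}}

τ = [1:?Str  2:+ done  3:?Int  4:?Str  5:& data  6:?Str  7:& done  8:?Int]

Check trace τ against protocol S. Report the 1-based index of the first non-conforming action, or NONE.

7

step 1: ?Str  ✓  residual = +{ok: ?Bool.?Bool.&{ok: rec Y.…, retry: rec Y.…}, done: ?Int.?Str.&{ok: rec Y.…, data: rec Y.…, retry: rec Y.…}, err: &{done: &{more: ?Str.rec Y.…, ack: +{err: rec Y.…, data: rec Y.…}, ok: ?Unit.end}, ack: +{ok: ?Str.end, retry: ?Unit.rec Y.…, more: ?Bool.end}, retry: +{ack: ?Unit.rec Y.…, stop: ?Bool.rec Y.…, data: ?Int.rec Y.…}}}
step 2: + done  ✓  residual = ?Int.?Str.&{ok: rec Y.…, data: rec Y.…, retry: rec Y.…}
step 3: ?Int  ✓  residual = ?Str.&{ok: rec Y.…, data: rec Y.…, retry: rec Y.…}
step 4: ?Str  ✓  residual = &{ok: rec Y.…, data: rec Y.…, retry: rec Y.…}
step 5: & data  ✓  residual = rec Y.…
step 6: ?Str  ✓  residual = +{ok: ?Bool.?Bool.&{ok: rec Y.…, retry: rec Y.…}, done: ?Int.?Str.&{ok: rec Y.…, data: rec Y.…, retry: rec Y.…}, err: &{done: &{more: ?Str.rec Y.…, ack: +{err: rec Y.…, data: rec Y.…}, ok: ?Unit.end}, ack: +{ok: ?Str.end, retry: ?Unit.rec Y.…, more: ?Bool.end}, retry: +{ack: ?Unit.rec Y.…, stop: ?Bool.rec Y.…, data: ?Int.rec Y.…}}}
step 7: got & done, protocol expects + ok or + done or + err  ✗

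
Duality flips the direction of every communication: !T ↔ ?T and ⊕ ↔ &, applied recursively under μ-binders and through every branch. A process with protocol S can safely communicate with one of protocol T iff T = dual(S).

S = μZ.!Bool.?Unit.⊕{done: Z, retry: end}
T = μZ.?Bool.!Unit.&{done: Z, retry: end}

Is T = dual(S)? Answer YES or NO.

μZ vs μZ  ✓ (rec unchanged)
  !Bool vs ?Bool  ✓
    ?Unit vs !Unit  ✓
      ⊕{done,retry} vs &{done,retry}  ✓ labels match
        case done:
          Z vs Z  ✓
        case retry:
          end vs end  ✓

YES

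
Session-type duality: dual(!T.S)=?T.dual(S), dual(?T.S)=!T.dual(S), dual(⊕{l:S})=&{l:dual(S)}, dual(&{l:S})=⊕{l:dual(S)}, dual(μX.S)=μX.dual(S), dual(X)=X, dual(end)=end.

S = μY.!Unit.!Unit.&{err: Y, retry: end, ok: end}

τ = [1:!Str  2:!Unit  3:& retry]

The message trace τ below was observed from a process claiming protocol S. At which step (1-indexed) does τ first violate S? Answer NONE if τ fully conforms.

1

step 1: got !Str, protocol expects !Unit  ✗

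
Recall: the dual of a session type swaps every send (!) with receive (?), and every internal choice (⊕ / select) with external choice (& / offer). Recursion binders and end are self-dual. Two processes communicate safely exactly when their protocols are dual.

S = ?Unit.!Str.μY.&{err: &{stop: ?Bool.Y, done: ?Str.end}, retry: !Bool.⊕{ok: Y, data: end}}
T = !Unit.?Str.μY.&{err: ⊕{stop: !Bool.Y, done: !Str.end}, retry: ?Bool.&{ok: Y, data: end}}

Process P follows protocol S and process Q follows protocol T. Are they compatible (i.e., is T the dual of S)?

NO

?Unit | !Unit  ✓
  !Str | ?Str  ✓
    μY | μY  ✓ (μ self-dual)
      &{err,retry} | &{err,retry}  ✗ choice polarity not flipped — not dual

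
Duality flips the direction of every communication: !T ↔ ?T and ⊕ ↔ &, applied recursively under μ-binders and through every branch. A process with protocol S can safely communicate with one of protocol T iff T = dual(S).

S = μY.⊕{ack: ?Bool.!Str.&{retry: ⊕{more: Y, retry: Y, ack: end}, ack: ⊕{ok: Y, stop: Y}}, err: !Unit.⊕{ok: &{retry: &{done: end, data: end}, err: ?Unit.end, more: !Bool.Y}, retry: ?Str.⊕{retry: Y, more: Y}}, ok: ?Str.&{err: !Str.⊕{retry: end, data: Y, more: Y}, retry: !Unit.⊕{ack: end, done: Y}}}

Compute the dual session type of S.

μY = μY  (binder kept)
  ⊕{ack,err,ok} = &{ack,err,ok}  (internal→external)
    • ack:
      ?Bool = !Bool
        !Str = ?Str
          &{retry,ack} = ⊕{retry,ack}  (&→⊕)
            • retry:
              ⊕{more,retry,ack} = &{more,retry,ack}  (internal→external)
                • more:
                  Y self-dual
                • retry:
                  Y self-dual
                • ack:
                  end self-dual
            • ack:
              ⊕{ok,stop} = &{ok,stop}  (internal→external)
                • ok:
                  Y self-dual
                • stop:
                  Y self-dual
    • err:
      !Unit = ?Unit
        ⊕{ok,retry} = &{ok,retry}  (internal→external)
          • ok:
            &{retry,err,more} = ⊕{retry,err,more}  (&→⊕)
              • retry:
                &{done,data} = ⊕{done,data}  (&→⊕)
                  • done:
                    end self-dual
                  • data:
                    end self-dual
              • err:
                ?Unit = !Unit
                  end self-dual
              • more:
                !Bool = ?Bool
                  Y self-dual
          • retry:
            ?Str = !Str
              ⊕{retry,more} = &{retry,more}  (internal→external)
                • retry:
                  Y self-dual
                • more:
                  Y self-dual
    • ok:
      ?Str = !Str
        &{err,retry} = ⊕{err,retry}  (&→⊕)
          • err:
            !Str = ?Str
              ⊕{retry,data,more} = &{retry,data,more}  (internal→external)
                • retry:
                  end self-dual
                • data:
                  Y self-dual
                • more:
                  Y self-dual
          • retry:
            !Unit = ?Unit
              ⊕{ack,done} = &{ack,done}  (internal→external)
                • ack:
                  end self-dual
                • done:
                  Y self-dual

μY.&{ack: !Bool.?Str.⊕{retry: &{more: Y, retry: Y, ack: end}, ack: &{ok: Y, stop: Y}}, err: ?Unit.&{ok: ⊕{retry: ⊕{done: end, data: end}, err: !Unit.end, more: ?Bool.Y}, retry: !Str.&{retry: Y, more: Y}}, ok: !Str.⊕{err: ?Str.&{retry: end, data: Y, more: Y}, retry: ?Unit.&{ack: end, done: Y}}}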